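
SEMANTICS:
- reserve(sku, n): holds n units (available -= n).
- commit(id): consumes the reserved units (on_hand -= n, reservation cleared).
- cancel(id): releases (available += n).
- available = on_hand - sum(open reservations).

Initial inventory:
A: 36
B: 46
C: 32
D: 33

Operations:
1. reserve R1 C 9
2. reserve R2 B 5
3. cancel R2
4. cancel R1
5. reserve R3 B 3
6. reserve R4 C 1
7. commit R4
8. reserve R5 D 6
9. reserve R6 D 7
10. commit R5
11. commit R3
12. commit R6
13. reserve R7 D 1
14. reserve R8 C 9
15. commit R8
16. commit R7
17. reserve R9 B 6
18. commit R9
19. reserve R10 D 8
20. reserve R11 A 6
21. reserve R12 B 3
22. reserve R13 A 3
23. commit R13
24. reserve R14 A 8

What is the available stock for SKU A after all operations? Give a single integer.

Step 1: reserve R1 C 9 -> on_hand[A=36 B=46 C=32 D=33] avail[A=36 B=46 C=23 D=33] open={R1}
Step 2: reserve R2 B 5 -> on_hand[A=36 B=46 C=32 D=33] avail[A=36 B=41 C=23 D=33] open={R1,R2}
Step 3: cancel R2 -> on_hand[A=36 B=46 C=32 D=33] avail[A=36 B=46 C=23 D=33] open={R1}
Step 4: cancel R1 -> on_hand[A=36 B=46 C=32 D=33] avail[A=36 B=46 C=32 D=33] open={}
Step 5: reserve R3 B 3 -> on_hand[A=36 B=46 C=32 D=33] avail[A=36 B=43 C=32 D=33] open={R3}
Step 6: reserve R4 C 1 -> on_hand[A=36 B=46 C=32 D=33] avail[A=36 B=43 C=31 D=33] open={R3,R4}
Step 7: commit R4 -> on_hand[A=36 B=46 C=31 D=33] avail[A=36 B=43 C=31 D=33] open={R3}
Step 8: reserve R5 D 6 -> on_hand[A=36 B=46 C=31 D=33] avail[A=36 B=43 C=31 D=27] open={R3,R5}
Step 9: reserve R6 D 7 -> on_hand[A=36 B=46 C=31 D=33] avail[A=36 B=43 C=31 D=20] open={R3,R5,R6}
Step 10: commit R5 -> on_hand[A=36 B=46 C=31 D=27] avail[A=36 B=43 C=31 D=20] open={R3,R6}
Step 11: commit R3 -> on_hand[A=36 B=43 C=31 D=27] avail[A=36 B=43 C=31 D=20] open={R6}
Step 12: commit R6 -> on_hand[A=36 B=43 C=31 D=20] avail[A=36 B=43 C=31 D=20] open={}
Step 13: reserve R7 D 1 -> on_hand[A=36 B=43 C=31 D=20] avail[A=36 B=43 C=31 D=19] open={R7}
Step 14: reserve R8 C 9 -> on_hand[A=36 B=43 C=31 D=20] avail[A=36 B=43 C=22 D=19] open={R7,R8}
Step 15: commit R8 -> on_hand[A=36 B=43 C=22 D=20] avail[A=36 B=43 C=22 D=19] open={R7}
Step 16: commit R7 -> on_hand[A=36 B=43 C=22 D=19] avail[A=36 B=43 C=22 D=19] open={}
Step 17: reserve R9 B 6 -> on_hand[A=36 B=43 C=22 D=19] avail[A=36 B=37 C=22 D=19] open={R9}
Step 18: commit R9 -> on_hand[A=36 B=37 C=22 D=19] avail[A=36 B=37 C=22 D=19] open={}
Step 19: reserve R10 D 8 -> on_hand[A=36 B=37 C=22 D=19] avail[A=36 B=37 C=22 D=11] open={R10}
Step 20: reserve R11 A 6 -> on_hand[A=36 B=37 C=22 D=19] avail[A=30 B=37 C=22 D=11] open={R10,R11}
Step 21: reserve R12 B 3 -> on_hand[A=36 B=37 C=22 D=19] avail[A=30 B=34 C=22 D=11] open={R10,R11,R12}
Step 22: reserve R13 A 3 -> on_hand[A=36 B=37 C=22 D=19] avail[A=27 B=34 C=22 D=11] open={R10,R11,R12,R13}
Step 23: commit R13 -> on_hand[A=33 B=37 C=22 D=19] avail[A=27 B=34 C=22 D=11] open={R10,R11,R12}
Step 24: reserve R14 A 8 -> on_hand[A=33 B=37 C=22 D=19] avail[A=19 B=34 C=22 D=11] open={R10,R11,R12,R14}
Final available[A] = 19

Answer: 19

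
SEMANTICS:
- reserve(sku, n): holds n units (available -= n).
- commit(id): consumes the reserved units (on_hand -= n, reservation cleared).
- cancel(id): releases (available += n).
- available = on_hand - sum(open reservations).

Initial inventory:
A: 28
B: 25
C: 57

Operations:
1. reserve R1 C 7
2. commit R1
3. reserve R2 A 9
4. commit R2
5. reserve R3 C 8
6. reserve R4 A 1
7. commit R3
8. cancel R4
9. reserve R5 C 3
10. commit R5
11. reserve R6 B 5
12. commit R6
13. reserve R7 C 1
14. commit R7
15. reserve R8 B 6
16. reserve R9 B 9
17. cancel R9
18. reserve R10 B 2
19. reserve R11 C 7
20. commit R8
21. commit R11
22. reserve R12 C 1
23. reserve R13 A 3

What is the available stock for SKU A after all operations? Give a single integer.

Answer: 16

Derivation:
Step 1: reserve R1 C 7 -> on_hand[A=28 B=25 C=57] avail[A=28 B=25 C=50] open={R1}
Step 2: commit R1 -> on_hand[A=28 B=25 C=50] avail[A=28 B=25 C=50] open={}
Step 3: reserve R2 A 9 -> on_hand[A=28 B=25 C=50] avail[A=19 B=25 C=50] open={R2}
Step 4: commit R2 -> on_hand[A=19 B=25 C=50] avail[A=19 B=25 C=50] open={}
Step 5: reserve R3 C 8 -> on_hand[A=19 B=25 C=50] avail[A=19 B=25 C=42] open={R3}
Step 6: reserve R4 A 1 -> on_hand[A=19 B=25 C=50] avail[A=18 B=25 C=42] open={R3,R4}
Step 7: commit R3 -> on_hand[A=19 B=25 C=42] avail[A=18 B=25 C=42] open={R4}
Step 8: cancel R4 -> on_hand[A=19 B=25 C=42] avail[A=19 B=25 C=42] open={}
Step 9: reserve R5 C 3 -> on_hand[A=19 B=25 C=42] avail[A=19 B=25 C=39] open={R5}
Step 10: commit R5 -> on_hand[A=19 B=25 C=39] avail[A=19 B=25 C=39] open={}
Step 11: reserve R6 B 5 -> on_hand[A=19 B=25 C=39] avail[A=19 B=20 C=39] open={R6}
Step 12: commit R6 -> on_hand[A=19 B=20 C=39] avail[A=19 B=20 C=39] open={}
Step 13: reserve R7 C 1 -> on_hand[A=19 B=20 C=39] avail[A=19 B=20 C=38] open={R7}
Step 14: commit R7 -> on_hand[A=19 B=20 C=38] avail[A=19 B=20 C=38] open={}
Step 15: reserve R8 B 6 -> on_hand[A=19 B=20 C=38] avail[A=19 B=14 C=38] open={R8}
Step 16: reserve R9 B 9 -> on_hand[A=19 B=20 C=38] avail[A=19 B=5 C=38] open={R8,R9}
Step 17: cancel R9 -> on_hand[A=19 B=20 C=38] avail[A=19 B=14 C=38] open={R8}
Step 18: reserve R10 B 2 -> on_hand[A=19 B=20 C=38] avail[A=19 B=12 C=38] open={R10,R8}
Step 19: reserve R11 C 7 -> on_hand[A=19 B=20 C=38] avail[A=19 B=12 C=31] open={R10,R11,R8}
Step 20: commit R8 -> on_hand[A=19 B=14 C=38] avail[A=19 B=12 C=31] open={R10,R11}
Step 21: commit R11 -> on_hand[A=19 B=14 C=31] avail[A=19 B=12 C=31] open={R10}
Step 22: reserve R12 C 1 -> on_hand[A=19 B=14 C=31] avail[A=19 B=12 C=30] open={R10,R12}
Step 23: reserve R13 A 3 -> on_hand[A=19 B=14 C=31] avail[A=16 B=12 C=30] open={R10,R12,R13}
Final available[A] = 16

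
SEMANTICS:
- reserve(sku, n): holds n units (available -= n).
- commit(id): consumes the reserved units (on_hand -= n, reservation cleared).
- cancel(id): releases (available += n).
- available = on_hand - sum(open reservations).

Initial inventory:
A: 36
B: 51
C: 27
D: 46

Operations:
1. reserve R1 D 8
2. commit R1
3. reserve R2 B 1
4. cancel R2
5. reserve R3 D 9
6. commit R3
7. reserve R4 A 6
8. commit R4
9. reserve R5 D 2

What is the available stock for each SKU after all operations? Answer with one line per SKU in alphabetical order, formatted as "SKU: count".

Answer: A: 30
B: 51
C: 27
D: 27

Derivation:
Step 1: reserve R1 D 8 -> on_hand[A=36 B=51 C=27 D=46] avail[A=36 B=51 C=27 D=38] open={R1}
Step 2: commit R1 -> on_hand[A=36 B=51 C=27 D=38] avail[A=36 B=51 C=27 D=38] open={}
Step 3: reserve R2 B 1 -> on_hand[A=36 B=51 C=27 D=38] avail[A=36 B=50 C=27 D=38] open={R2}
Step 4: cancel R2 -> on_hand[A=36 B=51 C=27 D=38] avail[A=36 B=51 C=27 D=38] open={}
Step 5: reserve R3 D 9 -> on_hand[A=36 B=51 C=27 D=38] avail[A=36 B=51 C=27 D=29] open={R3}
Step 6: commit R3 -> on_hand[A=36 B=51 C=27 D=29] avail[A=36 B=51 C=27 D=29] open={}
Step 7: reserve R4 A 6 -> on_hand[A=36 B=51 C=27 D=29] avail[A=30 B=51 C=27 D=29] open={R4}
Step 8: commit R4 -> on_hand[A=30 B=51 C=27 D=29] avail[A=30 B=51 C=27 D=29] open={}
Step 9: reserve R5 D 2 -> on_hand[A=30 B=51 C=27 D=29] avail[A=30 B=51 C=27 D=27] open={R5}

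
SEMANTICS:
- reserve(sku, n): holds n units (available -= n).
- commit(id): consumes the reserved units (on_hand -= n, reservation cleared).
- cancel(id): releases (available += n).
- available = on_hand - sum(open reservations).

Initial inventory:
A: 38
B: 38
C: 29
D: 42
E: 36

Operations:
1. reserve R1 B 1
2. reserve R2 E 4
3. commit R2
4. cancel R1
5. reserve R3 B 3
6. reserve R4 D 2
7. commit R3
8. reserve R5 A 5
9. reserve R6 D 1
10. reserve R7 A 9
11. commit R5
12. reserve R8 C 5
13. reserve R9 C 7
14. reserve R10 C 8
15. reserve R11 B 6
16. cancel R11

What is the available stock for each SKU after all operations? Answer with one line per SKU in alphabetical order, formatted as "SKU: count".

Answer: A: 24
B: 35
C: 9
D: 39
E: 32

Derivation:
Step 1: reserve R1 B 1 -> on_hand[A=38 B=38 C=29 D=42 E=36] avail[A=38 B=37 C=29 D=42 E=36] open={R1}
Step 2: reserve R2 E 4 -> on_hand[A=38 B=38 C=29 D=42 E=36] avail[A=38 B=37 C=29 D=42 E=32] open={R1,R2}
Step 3: commit R2 -> on_hand[A=38 B=38 C=29 D=42 E=32] avail[A=38 B=37 C=29 D=42 E=32] open={R1}
Step 4: cancel R1 -> on_hand[A=38 B=38 C=29 D=42 E=32] avail[A=38 B=38 C=29 D=42 E=32] open={}
Step 5: reserve R3 B 3 -> on_hand[A=38 B=38 C=29 D=42 E=32] avail[A=38 B=35 C=29 D=42 E=32] open={R3}
Step 6: reserve R4 D 2 -> on_hand[A=38 B=38 C=29 D=42 E=32] avail[A=38 B=35 C=29 D=40 E=32] open={R3,R4}
Step 7: commit R3 -> on_hand[A=38 B=35 C=29 D=42 E=32] avail[A=38 B=35 C=29 D=40 E=32] open={R4}
Step 8: reserve R5 A 5 -> on_hand[A=38 B=35 C=29 D=42 E=32] avail[A=33 B=35 C=29 D=40 E=32] open={R4,R5}
Step 9: reserve R6 D 1 -> on_hand[A=38 B=35 C=29 D=42 E=32] avail[A=33 B=35 C=29 D=39 E=32] open={R4,R5,R6}
Step 10: reserve R7 A 9 -> on_hand[A=38 B=35 C=29 D=42 E=32] avail[A=24 B=35 C=29 D=39 E=32] open={R4,R5,R6,R7}
Step 11: commit R5 -> on_hand[A=33 B=35 C=29 D=42 E=32] avail[A=24 B=35 C=29 D=39 E=32] open={R4,R6,R7}
Step 12: reserve R8 C 5 -> on_hand[A=33 B=35 C=29 D=42 E=32] avail[A=24 B=35 C=24 D=39 E=32] open={R4,R6,R7,R8}
Step 13: reserve R9 C 7 -> on_hand[A=33 B=35 C=29 D=42 E=32] avail[A=24 B=35 C=17 D=39 E=32] open={R4,R6,R7,R8,R9}
Step 14: reserve R10 C 8 -> on_hand[A=33 B=35 C=29 D=42 E=32] avail[A=24 B=35 C=9 D=39 E=32] open={R10,R4,R6,R7,R8,R9}
Step 15: reserve R11 B 6 -> on_hand[A=33 B=35 C=29 D=42 E=32] avail[A=24 B=29 C=9 D=39 E=32] open={R10,R11,R4,R6,R7,R8,R9}
Step 16: cancel R11 -> on_hand[A=33 B=35 C=29 D=42 E=32] avail[A=24 B=35 C=9 D=39 E=32] open={R10,R4,R6,R7,R8,R9}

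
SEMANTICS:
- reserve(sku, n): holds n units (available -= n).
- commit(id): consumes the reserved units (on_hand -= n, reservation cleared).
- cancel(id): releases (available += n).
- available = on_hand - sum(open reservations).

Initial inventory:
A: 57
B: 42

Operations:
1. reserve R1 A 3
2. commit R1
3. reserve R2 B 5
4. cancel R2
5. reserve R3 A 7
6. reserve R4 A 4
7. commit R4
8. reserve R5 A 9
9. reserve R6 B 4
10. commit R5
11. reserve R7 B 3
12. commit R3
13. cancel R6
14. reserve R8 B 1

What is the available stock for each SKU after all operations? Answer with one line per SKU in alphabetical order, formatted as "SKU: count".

Step 1: reserve R1 A 3 -> on_hand[A=57 B=42] avail[A=54 B=42] open={R1}
Step 2: commit R1 -> on_hand[A=54 B=42] avail[A=54 B=42] open={}
Step 3: reserve R2 B 5 -> on_hand[A=54 B=42] avail[A=54 B=37] open={R2}
Step 4: cancel R2 -> on_hand[A=54 B=42] avail[A=54 B=42] open={}
Step 5: reserve R3 A 7 -> on_hand[A=54 B=42] avail[A=47 B=42] open={R3}
Step 6: reserve R4 A 4 -> on_hand[A=54 B=42] avail[A=43 B=42] open={R3,R4}
Step 7: commit R4 -> on_hand[A=50 B=42] avail[A=43 B=42] open={R3}
Step 8: reserve R5 A 9 -> on_hand[A=50 B=42] avail[A=34 B=42] open={R3,R5}
Step 9: reserve R6 B 4 -> on_hand[A=50 B=42] avail[A=34 B=38] open={R3,R5,R6}
Step 10: commit R5 -> on_hand[A=41 B=42] avail[A=34 B=38] open={R3,R6}
Step 11: reserve R7 B 3 -> on_hand[A=41 B=42] avail[A=34 B=35] open={R3,R6,R7}
Step 12: commit R3 -> on_hand[A=34 B=42] avail[A=34 B=35] open={R6,R7}
Step 13: cancel R6 -> on_hand[A=34 B=42] avail[A=34 B=39] open={R7}
Step 14: reserve R8 B 1 -> on_hand[A=34 B=42] avail[A=34 B=38] open={R7,R8}

Answer: A: 34
B: 38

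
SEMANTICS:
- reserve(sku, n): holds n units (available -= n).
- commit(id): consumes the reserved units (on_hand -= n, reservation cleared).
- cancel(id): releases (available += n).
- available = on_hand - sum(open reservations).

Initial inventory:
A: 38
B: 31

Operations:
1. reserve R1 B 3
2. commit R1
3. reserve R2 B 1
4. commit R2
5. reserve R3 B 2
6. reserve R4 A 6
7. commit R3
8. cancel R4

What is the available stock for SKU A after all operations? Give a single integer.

Step 1: reserve R1 B 3 -> on_hand[A=38 B=31] avail[A=38 B=28] open={R1}
Step 2: commit R1 -> on_hand[A=38 B=28] avail[A=38 B=28] open={}
Step 3: reserve R2 B 1 -> on_hand[A=38 B=28] avail[A=38 B=27] open={R2}
Step 4: commit R2 -> on_hand[A=38 B=27] avail[A=38 B=27] open={}
Step 5: reserve R3 B 2 -> on_hand[A=38 B=27] avail[A=38 B=25] open={R3}
Step 6: reserve R4 A 6 -> on_hand[A=38 B=27] avail[A=32 B=25] open={R3,R4}
Step 7: commit R3 -> on_hand[A=38 B=25] avail[A=32 B=25] open={R4}
Step 8: cancel R4 -> on_hand[A=38 B=25] avail[A=38 B=25] open={}
Final available[A] = 38

Answer: 38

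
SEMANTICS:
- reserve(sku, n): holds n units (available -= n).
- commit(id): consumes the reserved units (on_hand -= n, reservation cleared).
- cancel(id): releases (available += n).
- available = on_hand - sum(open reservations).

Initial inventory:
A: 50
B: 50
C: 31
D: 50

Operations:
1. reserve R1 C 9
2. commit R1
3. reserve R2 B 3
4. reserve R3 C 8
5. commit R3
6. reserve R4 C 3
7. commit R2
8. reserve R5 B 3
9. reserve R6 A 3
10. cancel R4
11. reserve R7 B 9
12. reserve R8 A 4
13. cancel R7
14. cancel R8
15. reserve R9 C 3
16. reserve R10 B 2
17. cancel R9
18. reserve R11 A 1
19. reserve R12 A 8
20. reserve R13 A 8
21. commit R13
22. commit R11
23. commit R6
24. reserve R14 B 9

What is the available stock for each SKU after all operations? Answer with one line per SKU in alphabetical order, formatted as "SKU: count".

Step 1: reserve R1 C 9 -> on_hand[A=50 B=50 C=31 D=50] avail[A=50 B=50 C=22 D=50] open={R1}
Step 2: commit R1 -> on_hand[A=50 B=50 C=22 D=50] avail[A=50 B=50 C=22 D=50] open={}
Step 3: reserve R2 B 3 -> on_hand[A=50 B=50 C=22 D=50] avail[A=50 B=47 C=22 D=50] open={R2}
Step 4: reserve R3 C 8 -> on_hand[A=50 B=50 C=22 D=50] avail[A=50 B=47 C=14 D=50] open={R2,R3}
Step 5: commit R3 -> on_hand[A=50 B=50 C=14 D=50] avail[A=50 B=47 C=14 D=50] open={R2}
Step 6: reserve R4 C 3 -> on_hand[A=50 B=50 C=14 D=50] avail[A=50 B=47 C=11 D=50] open={R2,R4}
Step 7: commit R2 -> on_hand[A=50 B=47 C=14 D=50] avail[A=50 B=47 C=11 D=50] open={R4}
Step 8: reserve R5 B 3 -> on_hand[A=50 B=47 C=14 D=50] avail[A=50 B=44 C=11 D=50] open={R4,R5}
Step 9: reserve R6 A 3 -> on_hand[A=50 B=47 C=14 D=50] avail[A=47 B=44 C=11 D=50] open={R4,R5,R6}
Step 10: cancel R4 -> on_hand[A=50 B=47 C=14 D=50] avail[A=47 B=44 C=14 D=50] open={R5,R6}
Step 11: reserve R7 B 9 -> on_hand[A=50 B=47 C=14 D=50] avail[A=47 B=35 C=14 D=50] open={R5,R6,R7}
Step 12: reserve R8 A 4 -> on_hand[A=50 B=47 C=14 D=50] avail[A=43 B=35 C=14 D=50] open={R5,R6,R7,R8}
Step 13: cancel R7 -> on_hand[A=50 B=47 C=14 D=50] avail[A=43 B=44 C=14 D=50] open={R5,R6,R8}
Step 14: cancel R8 -> on_hand[A=50 B=47 C=14 D=50] avail[A=47 B=44 C=14 D=50] open={R5,R6}
Step 15: reserve R9 C 3 -> on_hand[A=50 B=47 C=14 D=50] avail[A=47 B=44 C=11 D=50] open={R5,R6,R9}
Step 16: reserve R10 B 2 -> on_hand[A=50 B=47 C=14 D=50] avail[A=47 B=42 C=11 D=50] open={R10,R5,R6,R9}
Step 17: cancel R9 -> on_hand[A=50 B=47 C=14 D=50] avail[A=47 B=42 C=14 D=50] open={R10,R5,R6}
Step 18: reserve R11 A 1 -> on_hand[A=50 B=47 C=14 D=50] avail[A=46 B=42 C=14 D=50] open={R10,R11,R5,R6}
Step 19: reserve R12 A 8 -> on_hand[A=50 B=47 C=14 D=50] avail[A=38 B=42 C=14 D=50] open={R10,R11,R12,R5,R6}
Step 20: reserve R13 A 8 -> on_hand[A=50 B=47 C=14 D=50] avail[A=30 B=42 C=14 D=50] open={R10,R11,R12,R13,R5,R6}
Step 21: commit R13 -> on_hand[A=42 B=47 C=14 D=50] avail[A=30 B=42 C=14 D=50] open={R10,R11,R12,R5,R6}
Step 22: commit R11 -> on_hand[A=41 B=47 C=14 D=50] avail[A=30 B=42 C=14 D=50] open={R10,R12,R5,R6}
Step 23: commit R6 -> on_hand[A=38 B=47 C=14 D=50] avail[A=30 B=42 C=14 D=50] open={R10,R12,R5}
Step 24: reserve R14 B 9 -> on_hand[A=38 B=47 C=14 D=50] avail[A=30 B=33 C=14 D=50] open={R10,R12,R14,R5}

Answer: A: 30
B: 33
C: 14
D: 50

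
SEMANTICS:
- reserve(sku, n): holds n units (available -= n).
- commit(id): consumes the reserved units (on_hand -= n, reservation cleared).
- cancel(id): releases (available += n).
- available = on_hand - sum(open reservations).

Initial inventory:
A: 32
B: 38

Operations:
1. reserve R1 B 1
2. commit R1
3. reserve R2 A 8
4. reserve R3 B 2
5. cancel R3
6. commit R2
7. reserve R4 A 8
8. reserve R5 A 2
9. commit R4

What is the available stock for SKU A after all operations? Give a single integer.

Answer: 14

Derivation:
Step 1: reserve R1 B 1 -> on_hand[A=32 B=38] avail[A=32 B=37] open={R1}
Step 2: commit R1 -> on_hand[A=32 B=37] avail[A=32 B=37] open={}
Step 3: reserve R2 A 8 -> on_hand[A=32 B=37] avail[A=24 B=37] open={R2}
Step 4: reserve R3 B 2 -> on_hand[A=32 B=37] avail[A=24 B=35] open={R2,R3}
Step 5: cancel R3 -> on_hand[A=32 B=37] avail[A=24 B=37] open={R2}
Step 6: commit R2 -> on_hand[A=24 B=37] avail[A=24 B=37] open={}
Step 7: reserve R4 A 8 -> on_hand[A=24 B=37] avail[A=16 B=37] open={R4}
Step 8: reserve R5 A 2 -> on_hand[A=24 B=37] avail[A=14 B=37] open={R4,R5}
Step 9: commit R4 -> on_hand[A=16 B=37] avail[A=14 B=37] open={R5}
Final available[A] = 14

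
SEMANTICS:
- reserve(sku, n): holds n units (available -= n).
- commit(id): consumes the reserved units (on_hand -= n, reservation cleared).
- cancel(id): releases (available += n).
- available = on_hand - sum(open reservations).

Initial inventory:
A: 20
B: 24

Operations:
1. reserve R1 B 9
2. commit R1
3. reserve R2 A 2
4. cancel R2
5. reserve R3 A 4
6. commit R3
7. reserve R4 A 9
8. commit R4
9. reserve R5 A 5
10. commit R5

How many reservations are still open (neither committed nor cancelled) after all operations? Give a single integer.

Answer: 0

Derivation:
Step 1: reserve R1 B 9 -> on_hand[A=20 B=24] avail[A=20 B=15] open={R1}
Step 2: commit R1 -> on_hand[A=20 B=15] avail[A=20 B=15] open={}
Step 3: reserve R2 A 2 -> on_hand[A=20 B=15] avail[A=18 B=15] open={R2}
Step 4: cancel R2 -> on_hand[A=20 B=15] avail[A=20 B=15] open={}
Step 5: reserve R3 A 4 -> on_hand[A=20 B=15] avail[A=16 B=15] open={R3}
Step 6: commit R3 -> on_hand[A=16 B=15] avail[A=16 B=15] open={}
Step 7: reserve R4 A 9 -> on_hand[A=16 B=15] avail[A=7 B=15] open={R4}
Step 8: commit R4 -> on_hand[A=7 B=15] avail[A=7 B=15] open={}
Step 9: reserve R5 A 5 -> on_hand[A=7 B=15] avail[A=2 B=15] open={R5}
Step 10: commit R5 -> on_hand[A=2 B=15] avail[A=2 B=15] open={}
Open reservations: [] -> 0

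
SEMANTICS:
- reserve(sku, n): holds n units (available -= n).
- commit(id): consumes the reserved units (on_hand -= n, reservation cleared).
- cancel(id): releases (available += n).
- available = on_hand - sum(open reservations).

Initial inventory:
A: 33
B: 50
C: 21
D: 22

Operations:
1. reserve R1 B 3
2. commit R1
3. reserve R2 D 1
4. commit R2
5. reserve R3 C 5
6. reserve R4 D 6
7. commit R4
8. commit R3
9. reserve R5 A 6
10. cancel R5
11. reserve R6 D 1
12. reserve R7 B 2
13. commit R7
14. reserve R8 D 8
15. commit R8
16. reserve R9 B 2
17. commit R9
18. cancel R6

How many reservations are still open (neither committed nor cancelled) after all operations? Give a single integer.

Step 1: reserve R1 B 3 -> on_hand[A=33 B=50 C=21 D=22] avail[A=33 B=47 C=21 D=22] open={R1}
Step 2: commit R1 -> on_hand[A=33 B=47 C=21 D=22] avail[A=33 B=47 C=21 D=22] open={}
Step 3: reserve R2 D 1 -> on_hand[A=33 B=47 C=21 D=22] avail[A=33 B=47 C=21 D=21] open={R2}
Step 4: commit R2 -> on_hand[A=33 B=47 C=21 D=21] avail[A=33 B=47 C=21 D=21] open={}
Step 5: reserve R3 C 5 -> on_hand[A=33 B=47 C=21 D=21] avail[A=33 B=47 C=16 D=21] open={R3}
Step 6: reserve R4 D 6 -> on_hand[A=33 B=47 C=21 D=21] avail[A=33 B=47 C=16 D=15] open={R3,R4}
Step 7: commit R4 -> on_hand[A=33 B=47 C=21 D=15] avail[A=33 B=47 C=16 D=15] open={R3}
Step 8: commit R3 -> on_hand[A=33 B=47 C=16 D=15] avail[A=33 B=47 C=16 D=15] open={}
Step 9: reserve R5 A 6 -> on_hand[A=33 B=47 C=16 D=15] avail[A=27 B=47 C=16 D=15] open={R5}
Step 10: cancel R5 -> on_hand[A=33 B=47 C=16 D=15] avail[A=33 B=47 C=16 D=15] open={}
Step 11: reserve R6 D 1 -> on_hand[A=33 B=47 C=16 D=15] avail[A=33 B=47 C=16 D=14] open={R6}
Step 12: reserve R7 B 2 -> on_hand[A=33 B=47 C=16 D=15] avail[A=33 B=45 C=16 D=14] open={R6,R7}
Step 13: commit R7 -> on_hand[A=33 B=45 C=16 D=15] avail[A=33 B=45 C=16 D=14] open={R6}
Step 14: reserve R8 D 8 -> on_hand[A=33 B=45 C=16 D=15] avail[A=33 B=45 C=16 D=6] open={R6,R8}
Step 15: commit R8 -> on_hand[A=33 B=45 C=16 D=7] avail[A=33 B=45 C=16 D=6] open={R6}
Step 16: reserve R9 B 2 -> on_hand[A=33 B=45 C=16 D=7] avail[A=33 B=43 C=16 D=6] open={R6,R9}
Step 17: commit R9 -> on_hand[A=33 B=43 C=16 D=7] avail[A=33 B=43 C=16 D=6] open={R6}
Step 18: cancel R6 -> on_hand[A=33 B=43 C=16 D=7] avail[A=33 B=43 C=16 D=7] open={}
Open reservations: [] -> 0

Answer: 0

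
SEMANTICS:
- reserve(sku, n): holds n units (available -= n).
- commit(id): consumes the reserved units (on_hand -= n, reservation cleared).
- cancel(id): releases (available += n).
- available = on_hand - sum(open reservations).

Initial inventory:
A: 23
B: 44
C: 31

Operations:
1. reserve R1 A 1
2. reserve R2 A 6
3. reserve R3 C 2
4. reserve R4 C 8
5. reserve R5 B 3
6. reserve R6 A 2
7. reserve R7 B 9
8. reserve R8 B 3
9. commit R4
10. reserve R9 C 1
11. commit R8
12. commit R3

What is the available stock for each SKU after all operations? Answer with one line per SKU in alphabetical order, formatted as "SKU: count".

Answer: A: 14
B: 29
C: 20

Derivation:
Step 1: reserve R1 A 1 -> on_hand[A=23 B=44 C=31] avail[A=22 B=44 C=31] open={R1}
Step 2: reserve R2 A 6 -> on_hand[A=23 B=44 C=31] avail[A=16 B=44 C=31] open={R1,R2}
Step 3: reserve R3 C 2 -> on_hand[A=23 B=44 C=31] avail[A=16 B=44 C=29] open={R1,R2,R3}
Step 4: reserve R4 C 8 -> on_hand[A=23 B=44 C=31] avail[A=16 B=44 C=21] open={R1,R2,R3,R4}
Step 5: reserve R5 B 3 -> on_hand[A=23 B=44 C=31] avail[A=16 B=41 C=21] open={R1,R2,R3,R4,R5}
Step 6: reserve R6 A 2 -> on_hand[A=23 B=44 C=31] avail[A=14 B=41 C=21] open={R1,R2,R3,R4,R5,R6}
Step 7: reserve R7 B 9 -> on_hand[A=23 B=44 C=31] avail[A=14 B=32 C=21] open={R1,R2,R3,R4,R5,R6,R7}
Step 8: reserve R8 B 3 -> on_hand[A=23 B=44 C=31] avail[A=14 B=29 C=21] open={R1,R2,R3,R4,R5,R6,R7,R8}
Step 9: commit R4 -> on_hand[A=23 B=44 C=23] avail[A=14 B=29 C=21] open={R1,R2,R3,R5,R6,R7,R8}
Step 10: reserve R9 C 1 -> on_hand[A=23 B=44 C=23] avail[A=14 B=29 C=20] open={R1,R2,R3,R5,R6,R7,R8,R9}
Step 11: commit R8 -> on_hand[A=23 B=41 C=23] avail[A=14 B=29 C=20] open={R1,R2,R3,R5,R6,R7,R9}
Step 12: commit R3 -> on_hand[A=23 B=41 C=21] avail[A=14 B=29 C=20] open={R1,R2,R5,R6,R7,R9}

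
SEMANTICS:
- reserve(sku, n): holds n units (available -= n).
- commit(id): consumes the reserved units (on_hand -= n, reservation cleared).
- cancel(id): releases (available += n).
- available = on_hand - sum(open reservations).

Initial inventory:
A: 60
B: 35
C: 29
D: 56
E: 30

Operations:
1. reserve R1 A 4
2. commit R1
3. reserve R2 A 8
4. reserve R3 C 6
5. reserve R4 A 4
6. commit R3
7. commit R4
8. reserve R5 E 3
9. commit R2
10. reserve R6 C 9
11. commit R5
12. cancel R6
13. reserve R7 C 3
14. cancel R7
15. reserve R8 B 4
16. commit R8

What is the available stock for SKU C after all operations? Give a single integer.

Answer: 23

Derivation:
Step 1: reserve R1 A 4 -> on_hand[A=60 B=35 C=29 D=56 E=30] avail[A=56 B=35 C=29 D=56 E=30] open={R1}
Step 2: commit R1 -> on_hand[A=56 B=35 C=29 D=56 E=30] avail[A=56 B=35 C=29 D=56 E=30] open={}
Step 3: reserve R2 A 8 -> on_hand[A=56 B=35 C=29 D=56 E=30] avail[A=48 B=35 C=29 D=56 E=30] open={R2}
Step 4: reserve R3 C 6 -> on_hand[A=56 B=35 C=29 D=56 E=30] avail[A=48 B=35 C=23 D=56 E=30] open={R2,R3}
Step 5: reserve R4 A 4 -> on_hand[A=56 B=35 C=29 D=56 E=30] avail[A=44 B=35 C=23 D=56 E=30] open={R2,R3,R4}
Step 6: commit R3 -> on_hand[A=56 B=35 C=23 D=56 E=30] avail[A=44 B=35 C=23 D=56 E=30] open={R2,R4}
Step 7: commit R4 -> on_hand[A=52 B=35 C=23 D=56 E=30] avail[A=44 B=35 C=23 D=56 E=30] open={R2}
Step 8: reserve R5 E 3 -> on_hand[A=52 B=35 C=23 D=56 E=30] avail[A=44 B=35 C=23 D=56 E=27] open={R2,R5}
Step 9: commit R2 -> on_hand[A=44 B=35 C=23 D=56 E=30] avail[A=44 B=35 C=23 D=56 E=27] open={R5}
Step 10: reserve R6 C 9 -> on_hand[A=44 B=35 C=23 D=56 E=30] avail[A=44 B=35 C=14 D=56 E=27] open={R5,R6}
Step 11: commit R5 -> on_hand[A=44 B=35 C=23 D=56 E=27] avail[A=44 B=35 C=14 D=56 E=27] open={R6}
Step 12: cancel R6 -> on_hand[A=44 B=35 C=23 D=56 E=27] avail[A=44 B=35 C=23 D=56 E=27] open={}
Step 13: reserve R7 C 3 -> on_hand[A=44 B=35 C=23 D=56 E=27] avail[A=44 B=35 C=20 D=56 E=27] open={R7}
Step 14: cancel R7 -> on_hand[A=44 B=35 C=23 D=56 E=27] avail[A=44 B=35 C=23 D=56 E=27] open={}
Step 15: reserve R8 B 4 -> on_hand[A=44 B=35 C=23 D=56 E=27] avail[A=44 B=31 C=23 D=56 E=27] open={R8}
Step 16: commit R8 -> on_hand[A=44 B=31 C=23 D=56 E=27] avail[A=44 B=31 C=23 D=56 E=27] open={}
Final available[C] = 23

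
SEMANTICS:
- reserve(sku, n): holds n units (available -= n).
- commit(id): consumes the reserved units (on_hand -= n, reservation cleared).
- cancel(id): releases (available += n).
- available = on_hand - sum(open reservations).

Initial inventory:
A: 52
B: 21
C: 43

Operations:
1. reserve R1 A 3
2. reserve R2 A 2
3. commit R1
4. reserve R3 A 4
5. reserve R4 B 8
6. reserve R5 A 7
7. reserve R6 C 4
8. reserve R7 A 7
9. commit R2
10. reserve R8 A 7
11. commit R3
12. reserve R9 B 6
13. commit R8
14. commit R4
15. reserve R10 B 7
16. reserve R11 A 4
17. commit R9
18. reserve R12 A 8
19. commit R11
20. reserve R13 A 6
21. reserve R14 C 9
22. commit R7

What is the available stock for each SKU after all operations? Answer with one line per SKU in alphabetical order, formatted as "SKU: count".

Answer: A: 4
B: 0
C: 30

Derivation:
Step 1: reserve R1 A 3 -> on_hand[A=52 B=21 C=43] avail[A=49 B=21 C=43] open={R1}
Step 2: reserve R2 A 2 -> on_hand[A=52 B=21 C=43] avail[A=47 B=21 C=43] open={R1,R2}
Step 3: commit R1 -> on_hand[A=49 B=21 C=43] avail[A=47 B=21 C=43] open={R2}
Step 4: reserve R3 A 4 -> on_hand[A=49 B=21 C=43] avail[A=43 B=21 C=43] open={R2,R3}
Step 5: reserve R4 B 8 -> on_hand[A=49 B=21 C=43] avail[A=43 B=13 C=43] open={R2,R3,R4}
Step 6: reserve R5 A 7 -> on_hand[A=49 B=21 C=43] avail[A=36 B=13 C=43] open={R2,R3,R4,R5}
Step 7: reserve R6 C 4 -> on_hand[A=49 B=21 C=43] avail[A=36 B=13 C=39] open={R2,R3,R4,R5,R6}
Step 8: reserve R7 A 7 -> on_hand[A=49 B=21 C=43] avail[A=29 B=13 C=39] open={R2,R3,R4,R5,R6,R7}
Step 9: commit R2 -> on_hand[A=47 B=21 C=43] avail[A=29 B=13 C=39] open={R3,R4,R5,R6,R7}
Step 10: reserve R8 A 7 -> on_hand[A=47 B=21 C=43] avail[A=22 B=13 C=39] open={R3,R4,R5,R6,R7,R8}
Step 11: commit R3 -> on_hand[A=43 B=21 C=43] avail[A=22 B=13 C=39] open={R4,R5,R6,R7,R8}
Step 12: reserve R9 B 6 -> on_hand[A=43 B=21 C=43] avail[A=22 B=7 C=39] open={R4,R5,R6,R7,R8,R9}
Step 13: commit R8 -> on_hand[A=36 B=21 C=43] avail[A=22 B=7 C=39] open={R4,R5,R6,R7,R9}
Step 14: commit R4 -> on_hand[A=36 B=13 C=43] avail[A=22 B=7 C=39] open={R5,R6,R7,R9}
Step 15: reserve R10 B 7 -> on_hand[A=36 B=13 C=43] avail[A=22 B=0 C=39] open={R10,R5,R6,R7,R9}
Step 16: reserve R11 A 4 -> on_hand[A=36 B=13 C=43] avail[A=18 B=0 C=39] open={R10,R11,R5,R6,R7,R9}
Step 17: commit R9 -> on_hand[A=36 B=7 C=43] avail[A=18 B=0 C=39] open={R10,R11,R5,R6,R7}
Step 18: reserve R12 A 8 -> on_hand[A=36 B=7 C=43] avail[A=10 B=0 C=39] open={R10,R11,R12,R5,R6,R7}
Step 19: commit R11 -> on_hand[A=32 B=7 C=43] avail[A=10 B=0 C=39] open={R10,R12,R5,R6,R7}
Step 20: reserve R13 A 6 -> on_hand[A=32 B=7 C=43] avail[A=4 B=0 C=39] open={R10,R12,R13,R5,R6,R7}
Step 21: reserve R14 C 9 -> on_hand[A=32 B=7 C=43] avail[A=4 B=0 C=30] open={R10,R12,R13,R14,R5,R6,R7}
Step 22: commit R7 -> on_hand[A=25 B=7 C=43] avail[A=4 B=0 C=30] open={R10,R12,R13,R14,R5,R6}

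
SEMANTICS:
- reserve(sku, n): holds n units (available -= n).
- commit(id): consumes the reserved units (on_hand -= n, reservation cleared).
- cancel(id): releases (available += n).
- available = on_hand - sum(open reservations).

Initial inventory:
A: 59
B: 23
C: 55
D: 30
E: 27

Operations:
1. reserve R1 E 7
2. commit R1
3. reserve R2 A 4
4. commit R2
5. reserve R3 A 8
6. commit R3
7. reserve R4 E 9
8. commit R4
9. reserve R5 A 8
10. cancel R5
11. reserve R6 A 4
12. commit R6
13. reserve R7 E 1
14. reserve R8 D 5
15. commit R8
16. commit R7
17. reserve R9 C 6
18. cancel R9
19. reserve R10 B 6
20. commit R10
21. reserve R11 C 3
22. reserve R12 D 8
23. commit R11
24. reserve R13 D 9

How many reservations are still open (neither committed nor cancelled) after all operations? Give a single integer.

Answer: 2

Derivation:
Step 1: reserve R1 E 7 -> on_hand[A=59 B=23 C=55 D=30 E=27] avail[A=59 B=23 C=55 D=30 E=20] open={R1}
Step 2: commit R1 -> on_hand[A=59 B=23 C=55 D=30 E=20] avail[A=59 B=23 C=55 D=30 E=20] open={}
Step 3: reserve R2 A 4 -> on_hand[A=59 B=23 C=55 D=30 E=20] avail[A=55 B=23 C=55 D=30 E=20] open={R2}
Step 4: commit R2 -> on_hand[A=55 B=23 C=55 D=30 E=20] avail[A=55 B=23 C=55 D=30 E=20] open={}
Step 5: reserve R3 A 8 -> on_hand[A=55 B=23 C=55 D=30 E=20] avail[A=47 B=23 C=55 D=30 E=20] open={R3}
Step 6: commit R3 -> on_hand[A=47 B=23 C=55 D=30 E=20] avail[A=47 B=23 C=55 D=30 E=20] open={}
Step 7: reserve R4 E 9 -> on_hand[A=47 B=23 C=55 D=30 E=20] avail[A=47 B=23 C=55 D=30 E=11] open={R4}
Step 8: commit R4 -> on_hand[A=47 B=23 C=55 D=30 E=11] avail[A=47 B=23 C=55 D=30 E=11] open={}
Step 9: reserve R5 A 8 -> on_hand[A=47 B=23 C=55 D=30 E=11] avail[A=39 B=23 C=55 D=30 E=11] open={R5}
Step 10: cancel R5 -> on_hand[A=47 B=23 C=55 D=30 E=11] avail[A=47 B=23 C=55 D=30 E=11] open={}
Step 11: reserve R6 A 4 -> on_hand[A=47 B=23 C=55 D=30 E=11] avail[A=43 B=23 C=55 D=30 E=11] open={R6}
Step 12: commit R6 -> on_hand[A=43 B=23 C=55 D=30 E=11] avail[A=43 B=23 C=55 D=30 E=11] open={}
Step 13: reserve R7 E 1 -> on_hand[A=43 B=23 C=55 D=30 E=11] avail[A=43 B=23 C=55 D=30 E=10] open={R7}
Step 14: reserve R8 D 5 -> on_hand[A=43 B=23 C=55 D=30 E=11] avail[A=43 B=23 C=55 D=25 E=10] open={R7,R8}
Step 15: commit R8 -> on_hand[A=43 B=23 C=55 D=25 E=11] avail[A=43 B=23 C=55 D=25 E=10] open={R7}
Step 16: commit R7 -> on_hand[A=43 B=23 C=55 D=25 E=10] avail[A=43 B=23 C=55 D=25 E=10] open={}
Step 17: reserve R9 C 6 -> on_hand[A=43 B=23 C=55 D=25 E=10] avail[A=43 B=23 C=49 D=25 E=10] open={R9}
Step 18: cancel R9 -> on_hand[A=43 B=23 C=55 D=25 E=10] avail[A=43 B=23 C=55 D=25 E=10] open={}
Step 19: reserve R10 B 6 -> on_hand[A=43 B=23 C=55 D=25 E=10] avail[A=43 B=17 C=55 D=25 E=10] open={R10}
Step 20: commit R10 -> on_hand[A=43 B=17 C=55 D=25 E=10] avail[A=43 B=17 C=55 D=25 E=10] open={}
Step 21: reserve R11 C 3 -> on_hand[A=43 B=17 C=55 D=25 E=10] avail[A=43 B=17 C=52 D=25 E=10] open={R11}
Step 22: reserve R12 D 8 -> on_hand[A=43 B=17 C=55 D=25 E=10] avail[A=43 B=17 C=52 D=17 E=10] open={R11,R12}
Step 23: commit R11 -> on_hand[A=43 B=17 C=52 D=25 E=10] avail[A=43 B=17 C=52 D=17 E=10] open={R12}
Step 24: reserve R13 D 9 -> on_hand[A=43 B=17 C=52 D=25 E=10] avail[A=43 B=17 C=52 D=8 E=10] open={R12,R13}
Open reservations: ['R12', 'R13'] -> 2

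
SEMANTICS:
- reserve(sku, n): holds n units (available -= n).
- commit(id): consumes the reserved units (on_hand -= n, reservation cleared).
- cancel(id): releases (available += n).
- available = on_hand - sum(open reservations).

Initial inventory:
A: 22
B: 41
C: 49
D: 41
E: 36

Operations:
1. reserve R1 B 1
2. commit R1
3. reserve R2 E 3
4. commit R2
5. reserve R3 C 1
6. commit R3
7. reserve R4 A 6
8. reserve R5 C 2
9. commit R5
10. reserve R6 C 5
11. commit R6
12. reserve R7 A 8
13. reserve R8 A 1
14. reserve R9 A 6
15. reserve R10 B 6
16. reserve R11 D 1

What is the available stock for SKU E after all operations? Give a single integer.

Answer: 33

Derivation:
Step 1: reserve R1 B 1 -> on_hand[A=22 B=41 C=49 D=41 E=36] avail[A=22 B=40 C=49 D=41 E=36] open={R1}
Step 2: commit R1 -> on_hand[A=22 B=40 C=49 D=41 E=36] avail[A=22 B=40 C=49 D=41 E=36] open={}
Step 3: reserve R2 E 3 -> on_hand[A=22 B=40 C=49 D=41 E=36] avail[A=22 B=40 C=49 D=41 E=33] open={R2}
Step 4: commit R2 -> on_hand[A=22 B=40 C=49 D=41 E=33] avail[A=22 B=40 C=49 D=41 E=33] open={}
Step 5: reserve R3 C 1 -> on_hand[A=22 B=40 C=49 D=41 E=33] avail[A=22 B=40 C=48 D=41 E=33] open={R3}
Step 6: commit R3 -> on_hand[A=22 B=40 C=48 D=41 E=33] avail[A=22 B=40 C=48 D=41 E=33] open={}
Step 7: reserve R4 A 6 -> on_hand[A=22 B=40 C=48 D=41 E=33] avail[A=16 B=40 C=48 D=41 E=33] open={R4}
Step 8: reserve R5 C 2 -> on_hand[A=22 B=40 C=48 D=41 E=33] avail[A=16 B=40 C=46 D=41 E=33] open={R4,R5}
Step 9: commit R5 -> on_hand[A=22 B=40 C=46 D=41 E=33] avail[A=16 B=40 C=46 D=41 E=33] open={R4}
Step 10: reserve R6 C 5 -> on_hand[A=22 B=40 C=46 D=41 E=33] avail[A=16 B=40 C=41 D=41 E=33] open={R4,R6}
Step 11: commit R6 -> on_hand[A=22 B=40 C=41 D=41 E=33] avail[A=16 B=40 C=41 D=41 E=33] open={R4}
Step 12: reserve R7 A 8 -> on_hand[A=22 B=40 C=41 D=41 E=33] avail[A=8 B=40 C=41 D=41 E=33] open={R4,R7}
Step 13: reserve R8 A 1 -> on_hand[A=22 B=40 C=41 D=41 E=33] avail[A=7 B=40 C=41 D=41 E=33] open={R4,R7,R8}
Step 14: reserve R9 A 6 -> on_hand[A=22 B=40 C=41 D=41 E=33] avail[A=1 B=40 C=41 D=41 E=33] open={R4,R7,R8,R9}
Step 15: reserve R10 B 6 -> on_hand[A=22 B=40 C=41 D=41 E=33] avail[A=1 B=34 C=41 D=41 E=33] open={R10,R4,R7,R8,R9}
Step 16: reserve R11 D 1 -> on_hand[A=22 B=40 C=41 D=41 E=33] avail[A=1 B=34 C=41 D=40 E=33] open={R10,R11,R4,R7,R8,R9}
Final available[E] = 33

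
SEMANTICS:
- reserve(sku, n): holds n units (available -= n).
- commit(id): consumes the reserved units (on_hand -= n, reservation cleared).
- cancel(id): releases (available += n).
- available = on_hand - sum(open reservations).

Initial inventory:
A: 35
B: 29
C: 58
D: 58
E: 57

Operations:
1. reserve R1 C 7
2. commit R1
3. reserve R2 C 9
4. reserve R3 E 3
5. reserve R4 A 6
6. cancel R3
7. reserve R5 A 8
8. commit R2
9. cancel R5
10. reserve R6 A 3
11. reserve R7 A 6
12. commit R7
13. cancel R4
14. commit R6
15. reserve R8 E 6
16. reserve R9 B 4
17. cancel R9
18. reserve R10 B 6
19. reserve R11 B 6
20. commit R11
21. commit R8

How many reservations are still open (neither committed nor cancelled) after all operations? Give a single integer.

Answer: 1

Derivation:
Step 1: reserve R1 C 7 -> on_hand[A=35 B=29 C=58 D=58 E=57] avail[A=35 B=29 C=51 D=58 E=57] open={R1}
Step 2: commit R1 -> on_hand[A=35 B=29 C=51 D=58 E=57] avail[A=35 B=29 C=51 D=58 E=57] open={}
Step 3: reserve R2 C 9 -> on_hand[A=35 B=29 C=51 D=58 E=57] avail[A=35 B=29 C=42 D=58 E=57] open={R2}
Step 4: reserve R3 E 3 -> on_hand[A=35 B=29 C=51 D=58 E=57] avail[A=35 B=29 C=42 D=58 E=54] open={R2,R3}
Step 5: reserve R4 A 6 -> on_hand[A=35 B=29 C=51 D=58 E=57] avail[A=29 B=29 C=42 D=58 E=54] open={R2,R3,R4}
Step 6: cancel R3 -> on_hand[A=35 B=29 C=51 D=58 E=57] avail[A=29 B=29 C=42 D=58 E=57] open={R2,R4}
Step 7: reserve R5 A 8 -> on_hand[A=35 B=29 C=51 D=58 E=57] avail[A=21 B=29 C=42 D=58 E=57] open={R2,R4,R5}
Step 8: commit R2 -> on_hand[A=35 B=29 C=42 D=58 E=57] avail[A=21 B=29 C=42 D=58 E=57] open={R4,R5}
Step 9: cancel R5 -> on_hand[A=35 B=29 C=42 D=58 E=57] avail[A=29 B=29 C=42 D=58 E=57] open={R4}
Step 10: reserve R6 A 3 -> on_hand[A=35 B=29 C=42 D=58 E=57] avail[A=26 B=29 C=42 D=58 E=57] open={R4,R6}
Step 11: reserve R7 A 6 -> on_hand[A=35 B=29 C=42 D=58 E=57] avail[A=20 B=29 C=42 D=58 E=57] open={R4,R6,R7}
Step 12: commit R7 -> on_hand[A=29 B=29 C=42 D=58 E=57] avail[A=20 B=29 C=42 D=58 E=57] open={R4,R6}
Step 13: cancel R4 -> on_hand[A=29 B=29 C=42 D=58 E=57] avail[A=26 B=29 C=42 D=58 E=57] open={R6}
Step 14: commit R6 -> on_hand[A=26 B=29 C=42 D=58 E=57] avail[A=26 B=29 C=42 D=58 E=57] open={}
Step 15: reserve R8 E 6 -> on_hand[A=26 B=29 C=42 D=58 E=57] avail[A=26 B=29 C=42 D=58 E=51] open={R8}
Step 16: reserve R9 B 4 -> on_hand[A=26 B=29 C=42 D=58 E=57] avail[A=26 B=25 C=42 D=58 E=51] open={R8,R9}
Step 17: cancel R9 -> on_hand[A=26 B=29 C=42 D=58 E=57] avail[A=26 B=29 C=42 D=58 E=51] open={R8}
Step 18: reserve R10 B 6 -> on_hand[A=26 B=29 C=42 D=58 E=57] avail[A=26 B=23 C=42 D=58 E=51] open={R10,R8}
Step 19: reserve R11 B 6 -> on_hand[A=26 B=29 C=42 D=58 E=57] avail[A=26 B=17 C=42 D=58 E=51] open={R10,R11,R8}
Step 20: commit R11 -> on_hand[A=26 B=23 C=42 D=58 E=57] avail[A=26 B=17 C=42 D=58 E=51] open={R10,R8}
Step 21: commit R8 -> on_hand[A=26 B=23 C=42 D=58 E=51] avail[A=26 B=17 C=42 D=58 E=51] open={R10}
Open reservations: ['R10'] -> 1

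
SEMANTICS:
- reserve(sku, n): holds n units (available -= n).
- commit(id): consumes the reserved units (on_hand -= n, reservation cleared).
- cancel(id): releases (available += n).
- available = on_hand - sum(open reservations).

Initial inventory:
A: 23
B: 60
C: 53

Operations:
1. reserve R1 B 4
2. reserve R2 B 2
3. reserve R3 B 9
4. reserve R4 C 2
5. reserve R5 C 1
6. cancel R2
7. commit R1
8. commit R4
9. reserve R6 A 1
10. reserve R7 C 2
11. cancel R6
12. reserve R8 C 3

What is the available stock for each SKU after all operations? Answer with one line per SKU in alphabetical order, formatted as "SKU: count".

Step 1: reserve R1 B 4 -> on_hand[A=23 B=60 C=53] avail[A=23 B=56 C=53] open={R1}
Step 2: reserve R2 B 2 -> on_hand[A=23 B=60 C=53] avail[A=23 B=54 C=53] open={R1,R2}
Step 3: reserve R3 B 9 -> on_hand[A=23 B=60 C=53] avail[A=23 B=45 C=53] open={R1,R2,R3}
Step 4: reserve R4 C 2 -> on_hand[A=23 B=60 C=53] avail[A=23 B=45 C=51] open={R1,R2,R3,R4}
Step 5: reserve R5 C 1 -> on_hand[A=23 B=60 C=53] avail[A=23 B=45 C=50] open={R1,R2,R3,R4,R5}
Step 6: cancel R2 -> on_hand[A=23 B=60 C=53] avail[A=23 B=47 C=50] open={R1,R3,R4,R5}
Step 7: commit R1 -> on_hand[A=23 B=56 C=53] avail[A=23 B=47 C=50] open={R3,R4,R5}
Step 8: commit R4 -> on_hand[A=23 B=56 C=51] avail[A=23 B=47 C=50] open={R3,R5}
Step 9: reserve R6 A 1 -> on_hand[A=23 B=56 C=51] avail[A=22 B=47 C=50] open={R3,R5,R6}
Step 10: reserve R7 C 2 -> on_hand[A=23 B=56 C=51] avail[A=22 B=47 C=48] open={R3,R5,R6,R7}
Step 11: cancel R6 -> on_hand[A=23 B=56 C=51] avail[A=23 B=47 C=48] open={R3,R5,R7}
Step 12: reserve R8 C 3 -> on_hand[A=23 B=56 C=51] avail[A=23 B=47 C=45] open={R3,R5,R7,R8}

Answer: A: 23
B: 47
C: 45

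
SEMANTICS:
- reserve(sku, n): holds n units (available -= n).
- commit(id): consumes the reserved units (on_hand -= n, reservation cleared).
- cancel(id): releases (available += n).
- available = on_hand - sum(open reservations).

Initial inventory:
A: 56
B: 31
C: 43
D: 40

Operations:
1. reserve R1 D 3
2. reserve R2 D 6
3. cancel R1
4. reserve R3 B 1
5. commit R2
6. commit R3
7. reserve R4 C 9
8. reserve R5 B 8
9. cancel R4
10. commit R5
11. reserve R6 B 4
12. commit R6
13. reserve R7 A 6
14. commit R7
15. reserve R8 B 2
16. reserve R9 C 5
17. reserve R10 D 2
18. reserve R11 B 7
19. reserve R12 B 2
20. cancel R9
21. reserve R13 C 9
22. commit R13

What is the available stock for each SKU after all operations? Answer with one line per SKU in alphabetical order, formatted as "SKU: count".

Answer: A: 50
B: 7
C: 34
D: 32

Derivation:
Step 1: reserve R1 D 3 -> on_hand[A=56 B=31 C=43 D=40] avail[A=56 B=31 C=43 D=37] open={R1}
Step 2: reserve R2 D 6 -> on_hand[A=56 B=31 C=43 D=40] avail[A=56 B=31 C=43 D=31] open={R1,R2}
Step 3: cancel R1 -> on_hand[A=56 B=31 C=43 D=40] avail[A=56 B=31 C=43 D=34] open={R2}
Step 4: reserve R3 B 1 -> on_hand[A=56 B=31 C=43 D=40] avail[A=56 B=30 C=43 D=34] open={R2,R3}
Step 5: commit R2 -> on_hand[A=56 B=31 C=43 D=34] avail[A=56 B=30 C=43 D=34] open={R3}
Step 6: commit R3 -> on_hand[A=56 B=30 C=43 D=34] avail[A=56 B=30 C=43 D=34] open={}
Step 7: reserve R4 C 9 -> on_hand[A=56 B=30 C=43 D=34] avail[A=56 B=30 C=34 D=34] open={R4}
Step 8: reserve R5 B 8 -> on_hand[A=56 B=30 C=43 D=34] avail[A=56 B=22 C=34 D=34] open={R4,R5}
Step 9: cancel R4 -> on_hand[A=56 B=30 C=43 D=34] avail[A=56 B=22 C=43 D=34] open={R5}
Step 10: commit R5 -> on_hand[A=56 B=22 C=43 D=34] avail[A=56 B=22 C=43 D=34] open={}
Step 11: reserve R6 B 4 -> on_hand[A=56 B=22 C=43 D=34] avail[A=56 B=18 C=43 D=34] open={R6}
Step 12: commit R6 -> on_hand[A=56 B=18 C=43 D=34] avail[A=56 B=18 C=43 D=34] open={}
Step 13: reserve R7 A 6 -> on_hand[A=56 B=18 C=43 D=34] avail[A=50 B=18 C=43 D=34] open={R7}
Step 14: commit R7 -> on_hand[A=50 B=18 C=43 D=34] avail[A=50 B=18 C=43 D=34] open={}
Step 15: reserve R8 B 2 -> on_hand[A=50 B=18 C=43 D=34] avail[A=50 B=16 C=43 D=34] open={R8}
Step 16: reserve R9 C 5 -> on_hand[A=50 B=18 C=43 D=34] avail[A=50 B=16 C=38 D=34] open={R8,R9}
Step 17: reserve R10 D 2 -> on_hand[A=50 B=18 C=43 D=34] avail[A=50 B=16 C=38 D=32] open={R10,R8,R9}
Step 18: reserve R11 B 7 -> on_hand[A=50 B=18 C=43 D=34] avail[A=50 B=9 C=38 D=32] open={R10,R11,R8,R9}
Step 19: reserve R12 B 2 -> on_hand[A=50 B=18 C=43 D=34] avail[A=50 B=7 C=38 D=32] open={R10,R11,R12,R8,R9}
Step 20: cancel R9 -> on_hand[A=50 B=18 C=43 D=34] avail[A=50 B=7 C=43 D=32] open={R10,R11,R12,R8}
Step 21: reserve R13 C 9 -> on_hand[A=50 B=18 C=43 D=34] avail[A=50 B=7 C=34 D=32] open={R10,R11,R12,R13,R8}
Step 22: commit R13 -> on_hand[A=50 B=18 C=34 D=34] avail[A=50 B=7 C=34 D=32] open={R10,R11,R12,R8}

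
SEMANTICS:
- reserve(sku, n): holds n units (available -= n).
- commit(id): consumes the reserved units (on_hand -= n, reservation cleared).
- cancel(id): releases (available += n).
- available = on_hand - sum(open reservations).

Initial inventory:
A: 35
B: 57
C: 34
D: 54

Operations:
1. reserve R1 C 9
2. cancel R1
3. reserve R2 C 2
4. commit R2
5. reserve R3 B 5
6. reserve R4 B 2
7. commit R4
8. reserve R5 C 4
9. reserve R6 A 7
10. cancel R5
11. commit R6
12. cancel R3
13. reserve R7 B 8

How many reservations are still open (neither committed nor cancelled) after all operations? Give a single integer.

Step 1: reserve R1 C 9 -> on_hand[A=35 B=57 C=34 D=54] avail[A=35 B=57 C=25 D=54] open={R1}
Step 2: cancel R1 -> on_hand[A=35 B=57 C=34 D=54] avail[A=35 B=57 C=34 D=54] open={}
Step 3: reserve R2 C 2 -> on_hand[A=35 B=57 C=34 D=54] avail[A=35 B=57 C=32 D=54] open={R2}
Step 4: commit R2 -> on_hand[A=35 B=57 C=32 D=54] avail[A=35 B=57 C=32 D=54] open={}
Step 5: reserve R3 B 5 -> on_hand[A=35 B=57 C=32 D=54] avail[A=35 B=52 C=32 D=54] open={R3}
Step 6: reserve R4 B 2 -> on_hand[A=35 B=57 C=32 D=54] avail[A=35 B=50 C=32 D=54] open={R3,R4}
Step 7: commit R4 -> on_hand[A=35 B=55 C=32 D=54] avail[A=35 B=50 C=32 D=54] open={R3}
Step 8: reserve R5 C 4 -> on_hand[A=35 B=55 C=32 D=54] avail[A=35 B=50 C=28 D=54] open={R3,R5}
Step 9: reserve R6 A 7 -> on_hand[A=35 B=55 C=32 D=54] avail[A=28 B=50 C=28 D=54] open={R3,R5,R6}
Step 10: cancel R5 -> on_hand[A=35 B=55 C=32 D=54] avail[A=28 B=50 C=32 D=54] open={R3,R6}
Step 11: commit R6 -> on_hand[A=28 B=55 C=32 D=54] avail[A=28 B=50 C=32 D=54] open={R3}
Step 12: cancel R3 -> on_hand[A=28 B=55 C=32 D=54] avail[A=28 B=55 C=32 D=54] open={}
Step 13: reserve R7 B 8 -> on_hand[A=28 B=55 C=32 D=54] avail[A=28 B=47 C=32 D=54] open={R7}
Open reservations: ['R7'] -> 1

Answer: 1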